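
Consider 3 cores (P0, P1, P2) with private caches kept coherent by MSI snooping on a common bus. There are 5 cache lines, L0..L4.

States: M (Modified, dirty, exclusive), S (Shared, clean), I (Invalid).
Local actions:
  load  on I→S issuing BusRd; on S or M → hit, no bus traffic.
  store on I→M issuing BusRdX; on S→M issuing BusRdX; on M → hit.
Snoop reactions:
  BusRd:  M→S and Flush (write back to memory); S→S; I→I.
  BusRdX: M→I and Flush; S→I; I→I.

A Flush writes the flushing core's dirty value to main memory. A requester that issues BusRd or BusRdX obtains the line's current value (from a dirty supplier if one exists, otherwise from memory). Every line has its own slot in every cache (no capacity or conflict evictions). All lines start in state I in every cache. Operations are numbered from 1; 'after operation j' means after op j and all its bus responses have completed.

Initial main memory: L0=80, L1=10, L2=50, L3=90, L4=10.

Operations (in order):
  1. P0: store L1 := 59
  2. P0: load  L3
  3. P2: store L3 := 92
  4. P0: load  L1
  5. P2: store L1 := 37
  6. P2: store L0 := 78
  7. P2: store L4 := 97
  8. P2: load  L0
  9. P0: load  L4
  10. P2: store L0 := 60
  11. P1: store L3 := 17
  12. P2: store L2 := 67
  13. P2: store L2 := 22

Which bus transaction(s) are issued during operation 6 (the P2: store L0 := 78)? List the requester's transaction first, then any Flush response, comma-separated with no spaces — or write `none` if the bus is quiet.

bus = BusRdX

[1] P0: store L1 := 59 | P0:M(59), P1:I, P2:I | bus: BusRdX
[2] P0: load  L3 | P0:S(90), P1:I, P2:I | bus: BusRd
[3] P2: store L3 := 92 | P0:I, P1:I, P2:M(92) | bus: BusRdX
[4] P0: load  L1 | P0:M(59), P1:I, P2:I | bus: none
[5] P2: store L1 := 37 | P0:I, P1:I, P2:M(37) | bus: BusRdX,Flush
[6] P2: store L0 := 78 | P0:I, P1:I, P2:M(78) | bus: BusRdX
[7] P2: store L4 := 97 | P0:I, P1:I, P2:M(97) | bus: BusRdX
[8] P2: load  L0 | P0:I, P1:I, P2:M(78) | bus: none
[9] P0: load  L4 | P0:S(97), P1:I, P2:S(97) | bus: BusRd,Flush
[10] P2: store L0 := 60 | P0:I, P1:I, P2:M(60) | bus: none
[11] P1: store L3 := 17 | P0:I, P1:M(17), P2:I | bus: BusRdX,Flush
[12] P2: store L2 := 67 | P0:I, P1:I, P2:M(67) | bus: BusRdX
[13] P2: store L2 := 22 | P0:I, P1:I, P2:M(22) | bus: none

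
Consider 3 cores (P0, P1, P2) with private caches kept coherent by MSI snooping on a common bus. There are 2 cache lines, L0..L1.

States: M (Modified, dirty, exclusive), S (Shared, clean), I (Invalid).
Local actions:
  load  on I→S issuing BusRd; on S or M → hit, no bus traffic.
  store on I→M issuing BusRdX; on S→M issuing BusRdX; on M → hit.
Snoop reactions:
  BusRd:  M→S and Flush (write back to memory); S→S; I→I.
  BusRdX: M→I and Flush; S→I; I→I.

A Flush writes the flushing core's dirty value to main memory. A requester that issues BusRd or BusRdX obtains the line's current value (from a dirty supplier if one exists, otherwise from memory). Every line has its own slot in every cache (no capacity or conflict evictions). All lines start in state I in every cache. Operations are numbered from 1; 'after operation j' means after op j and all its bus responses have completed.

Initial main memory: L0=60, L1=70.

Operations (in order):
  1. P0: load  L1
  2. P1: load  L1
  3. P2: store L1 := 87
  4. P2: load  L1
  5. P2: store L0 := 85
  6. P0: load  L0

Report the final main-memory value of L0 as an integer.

memory[L0] = 85

1. P0: load  L1  bus=[BusRd]  L1: P0=S P1=I P2=I  mem[L1]=70
2. P1: load  L1  bus=[BusRd]  L1: P0=S P1=S P2=I  mem[L1]=70
3. P2: store L1 := 87  bus=[BusRdX]  L1: P0=I P1=I P2=M  mem[L1]=70
4. P2: load  L1  bus=[-]  L1: P0=I P1=I P2=M  mem[L1]=70
5. P2: store L0 := 85  bus=[BusRdX]  L0: P0=I P1=I P2=M  mem[L0]=60
6. P0: load  L0  bus=[BusRd,Flush]  L0: P0=S P1=I P2=S  mem[L0]=85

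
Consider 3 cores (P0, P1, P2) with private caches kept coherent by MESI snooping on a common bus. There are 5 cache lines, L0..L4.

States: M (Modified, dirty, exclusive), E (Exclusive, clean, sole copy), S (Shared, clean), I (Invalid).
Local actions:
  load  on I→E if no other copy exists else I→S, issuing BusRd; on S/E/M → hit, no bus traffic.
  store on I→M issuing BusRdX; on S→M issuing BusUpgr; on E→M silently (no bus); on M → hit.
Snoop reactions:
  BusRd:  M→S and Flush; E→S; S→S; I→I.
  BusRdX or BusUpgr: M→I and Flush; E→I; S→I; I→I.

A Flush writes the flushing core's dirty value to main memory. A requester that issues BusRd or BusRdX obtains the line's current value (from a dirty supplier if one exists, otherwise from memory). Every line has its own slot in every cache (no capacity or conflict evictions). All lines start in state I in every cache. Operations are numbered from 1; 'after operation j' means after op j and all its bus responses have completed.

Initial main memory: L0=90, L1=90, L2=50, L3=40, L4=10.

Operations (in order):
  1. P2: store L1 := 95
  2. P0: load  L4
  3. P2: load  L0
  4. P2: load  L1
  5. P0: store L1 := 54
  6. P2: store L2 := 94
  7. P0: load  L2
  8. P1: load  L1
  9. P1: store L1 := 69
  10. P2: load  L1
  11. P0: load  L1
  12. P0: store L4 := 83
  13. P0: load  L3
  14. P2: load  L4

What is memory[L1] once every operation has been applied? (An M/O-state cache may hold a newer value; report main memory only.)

[1] P2: store L1 := 95 | P0:I, P1:I, P2:M(95) | bus: BusRdX
[2] P0: load  L4 | P0:E(10), P1:I, P2:I | bus: BusRd
[3] P2: load  L0 | P0:I, P1:I, P2:E(90) | bus: BusRd
[4] P2: load  L1 | P0:I, P1:I, P2:M(95) | bus: none
[5] P0: store L1 := 54 | P0:M(54), P1:I, P2:I | bus: BusRdX,Flush
[6] P2: store L2 := 94 | P0:I, P1:I, P2:M(94) | bus: BusRdX
[7] P0: load  L2 | P0:S(94), P1:I, P2:S(94) | bus: BusRd,Flush
[8] P1: load  L1 | P0:S(54), P1:S(54), P2:I | bus: BusRd,Flush
[9] P1: store L1 := 69 | P0:I, P1:M(69), P2:I | bus: BusUpgr
[10] P2: load  L1 | P0:I, P1:S(69), P2:S(69) | bus: BusRd,Flush
[11] P0: load  L1 | P0:S(69), P1:S(69), P2:S(69) | bus: BusRd
[12] P0: store L4 := 83 | P0:M(83), P1:I, P2:I | bus: none
[13] P0: load  L3 | P0:E(40), P1:I, P2:I | bus: BusRd
[14] P2: load  L4 | P0:S(83), P1:I, P2:S(83) | bus: BusRd,Flush

memory[L1] = 69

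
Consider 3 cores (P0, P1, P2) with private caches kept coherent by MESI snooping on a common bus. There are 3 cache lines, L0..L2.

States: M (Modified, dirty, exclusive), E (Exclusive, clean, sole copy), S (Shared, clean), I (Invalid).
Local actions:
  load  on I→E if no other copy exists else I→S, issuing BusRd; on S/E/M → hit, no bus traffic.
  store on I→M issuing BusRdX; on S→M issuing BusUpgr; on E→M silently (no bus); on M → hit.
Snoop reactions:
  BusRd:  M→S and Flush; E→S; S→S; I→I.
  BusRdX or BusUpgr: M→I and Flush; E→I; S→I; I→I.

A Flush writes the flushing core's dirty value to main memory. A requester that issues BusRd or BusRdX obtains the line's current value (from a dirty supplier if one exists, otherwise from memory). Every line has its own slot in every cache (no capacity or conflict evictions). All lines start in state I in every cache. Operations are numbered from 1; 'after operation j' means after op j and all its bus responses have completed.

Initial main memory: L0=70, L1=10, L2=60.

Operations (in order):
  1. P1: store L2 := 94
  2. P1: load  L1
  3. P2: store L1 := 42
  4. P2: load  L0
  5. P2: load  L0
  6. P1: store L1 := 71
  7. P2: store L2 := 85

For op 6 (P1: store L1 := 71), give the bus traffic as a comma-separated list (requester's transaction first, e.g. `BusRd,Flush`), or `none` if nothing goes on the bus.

bus = BusRdX,Flush

  op1 P1: store L2 := 94 → I/M/I on L2; bus BusRdX; mem=60
  op2 P1: load  L1 → I/E/I on L1; bus BusRd; mem=10
  op3 P2: store L1 := 42 → I/I/M on L1; bus BusRdX; mem=10
  op4 P2: load  L0 → I/I/E on L0; bus BusRd; mem=70
  op5 P2: load  L0 → I/I/E on L0; bus (none); mem=70
  op6 P1: store L1 := 71 → I/M/I on L1; bus BusRdX Flush; mem=42
  op7 P2: store L2 := 85 → I/I/M on L2; bus BusRdX Flush; mem=94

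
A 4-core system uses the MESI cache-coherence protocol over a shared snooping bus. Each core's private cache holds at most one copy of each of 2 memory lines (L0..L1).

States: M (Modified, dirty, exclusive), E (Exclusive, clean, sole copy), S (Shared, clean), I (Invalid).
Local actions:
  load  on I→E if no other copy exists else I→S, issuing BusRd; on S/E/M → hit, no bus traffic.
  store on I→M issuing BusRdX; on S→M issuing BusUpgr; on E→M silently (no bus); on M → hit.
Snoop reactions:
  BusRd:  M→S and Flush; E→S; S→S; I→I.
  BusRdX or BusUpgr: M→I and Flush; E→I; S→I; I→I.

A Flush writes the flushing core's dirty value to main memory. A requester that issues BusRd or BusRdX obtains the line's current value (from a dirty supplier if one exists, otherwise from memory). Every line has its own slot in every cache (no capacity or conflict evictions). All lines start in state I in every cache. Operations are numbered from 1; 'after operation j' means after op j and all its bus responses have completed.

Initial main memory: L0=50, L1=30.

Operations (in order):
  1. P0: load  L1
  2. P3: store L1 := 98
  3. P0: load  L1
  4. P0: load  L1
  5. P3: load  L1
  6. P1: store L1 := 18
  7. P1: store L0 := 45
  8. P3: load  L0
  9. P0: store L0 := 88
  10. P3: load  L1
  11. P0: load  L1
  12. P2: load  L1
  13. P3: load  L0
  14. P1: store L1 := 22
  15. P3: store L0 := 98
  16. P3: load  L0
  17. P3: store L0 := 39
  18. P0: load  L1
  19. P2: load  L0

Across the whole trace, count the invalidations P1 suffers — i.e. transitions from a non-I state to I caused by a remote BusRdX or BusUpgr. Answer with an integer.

invalidations = 1

[1] P0: load  L1 | P0:E(30), P1:I, P2:I, P3:I | bus: BusRd
[2] P3: store L1 := 98 | P0:I, P1:I, P2:I, P3:M(98) | bus: BusRdX
[3] P0: load  L1 | P0:S(98), P1:I, P2:I, P3:S(98) | bus: BusRd,Flush
[4] P0: load  L1 | P0:S(98), P1:I, P2:I, P3:S(98) | bus: none
[5] P3: load  L1 | P0:S(98), P1:I, P2:I, P3:S(98) | bus: none
[6] P1: store L1 := 18 | P0:I, P1:M(18), P2:I, P3:I | bus: BusRdX
[7] P1: store L0 := 45 | P0:I, P1:M(45), P2:I, P3:I | bus: BusRdX
[8] P3: load  L0 | P0:I, P1:S(45), P2:I, P3:S(45) | bus: BusRd,Flush
[9] P0: store L0 := 88 | P0:M(88), P1:I, P2:I, P3:I | bus: BusRdX
[10] P3: load  L1 | P0:I, P1:S(18), P2:I, P3:S(18) | bus: BusRd,Flush
[11] P0: load  L1 | P0:S(18), P1:S(18), P2:I, P3:S(18) | bus: BusRd
[12] P2: load  L1 | P0:S(18), P1:S(18), P2:S(18), P3:S(18) | bus: BusRd
[13] P3: load  L0 | P0:S(88), P1:I, P2:I, P3:S(88) | bus: BusRd,Flush
[14] P1: store L1 := 22 | P0:I, P1:M(22), P2:I, P3:I | bus: BusUpgr
[15] P3: store L0 := 98 | P0:I, P1:I, P2:I, P3:M(98) | bus: BusUpgr
[16] P3: load  L0 | P0:I, P1:I, P2:I, P3:M(98) | bus: none
[17] P3: store L0 := 39 | P0:I, P1:I, P2:I, P3:M(39) | bus: none
[18] P0: load  L1 | P0:S(22), P1:S(22), P2:I, P3:I | bus: BusRd,Flush
[19] P2: load  L0 | P0:I, P1:I, P2:S(39), P3:S(39) | bus: BusRd,Flush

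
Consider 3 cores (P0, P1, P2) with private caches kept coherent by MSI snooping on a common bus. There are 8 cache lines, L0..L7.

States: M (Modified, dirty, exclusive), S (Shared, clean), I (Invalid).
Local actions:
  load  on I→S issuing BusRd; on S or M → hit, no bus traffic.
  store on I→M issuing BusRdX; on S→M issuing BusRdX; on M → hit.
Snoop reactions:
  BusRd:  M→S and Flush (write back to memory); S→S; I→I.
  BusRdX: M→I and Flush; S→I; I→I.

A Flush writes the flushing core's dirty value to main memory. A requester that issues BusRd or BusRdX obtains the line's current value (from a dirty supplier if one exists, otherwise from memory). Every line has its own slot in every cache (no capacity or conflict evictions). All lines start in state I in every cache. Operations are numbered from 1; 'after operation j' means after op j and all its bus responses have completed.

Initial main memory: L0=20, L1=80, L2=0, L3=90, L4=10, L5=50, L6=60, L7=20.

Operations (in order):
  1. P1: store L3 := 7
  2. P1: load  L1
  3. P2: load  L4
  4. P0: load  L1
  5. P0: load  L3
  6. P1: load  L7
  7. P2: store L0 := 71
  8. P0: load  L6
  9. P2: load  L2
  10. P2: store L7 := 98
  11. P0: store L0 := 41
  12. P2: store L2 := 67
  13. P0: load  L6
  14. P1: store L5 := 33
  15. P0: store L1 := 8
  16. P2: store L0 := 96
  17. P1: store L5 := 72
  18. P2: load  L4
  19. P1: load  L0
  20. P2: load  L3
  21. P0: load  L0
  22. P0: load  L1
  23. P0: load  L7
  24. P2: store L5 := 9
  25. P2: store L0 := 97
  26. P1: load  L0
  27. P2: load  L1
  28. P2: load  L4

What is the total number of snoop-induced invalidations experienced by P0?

invalidations = 2

step 1: P1: store L3 := 7  ⟶  IMI  (L3)  txn=BusRdX  M[L3]=90
step 2: P1: load  L1  ⟶  ISI  (L1)  txn=BusRd  M[L1]=80
step 3: P2: load  L4  ⟶  IIS  (L4)  txn=BusRd  M[L4]=10
step 4: P0: load  L1  ⟶  SSI  (L1)  txn=BusRd  M[L1]=80
step 5: P0: load  L3  ⟶  SSI  (L3)  txn=BusRd+Flush  M[L3]=7
step 6: P1: load  L7  ⟶  ISI  (L7)  txn=BusRd  M[L7]=20
step 7: P2: store L0 := 71  ⟶  IIM  (L0)  txn=BusRdX  M[L0]=20
step 8: P0: load  L6  ⟶  SII  (L6)  txn=BusRd  M[L6]=60
step 9: P2: load  L2  ⟶  IIS  (L2)  txn=BusRd  M[L2]=0
step 10: P2: store L7 := 98  ⟶  IIM  (L7)  txn=BusRdX  M[L7]=20
step 11: P0: store L0 := 41  ⟶  MII  (L0)  txn=BusRdX+Flush  M[L0]=71
step 12: P2: store L2 := 67  ⟶  IIM  (L2)  txn=BusRdX  M[L2]=0
step 13: P0: load  L6  ⟶  SII  (L6)  txn=∅  M[L6]=60
step 14: P1: store L5 := 33  ⟶  IMI  (L5)  txn=BusRdX  M[L5]=50
step 15: P0: store L1 := 8  ⟶  MII  (L1)  txn=BusRdX  M[L1]=80
step 16: P2: store L0 := 96  ⟶  IIM  (L0)  txn=BusRdX+Flush  M[L0]=41
step 17: P1: store L5 := 72  ⟶  IMI  (L5)  txn=∅  M[L5]=50
step 18: P2: load  L4  ⟶  IIS  (L4)  txn=∅  M[L4]=10
step 19: P1: load  L0  ⟶  ISS  (L0)  txn=BusRd+Flush  M[L0]=96
step 20: P2: load  L3  ⟶  SSS  (L3)  txn=BusRd  M[L3]=7
step 21: P0: load  L0  ⟶  SSS  (L0)  txn=BusRd  M[L0]=96
step 22: P0: load  L1  ⟶  MII  (L1)  txn=∅  M[L1]=80
step 23: P0: load  L7  ⟶  SIS  (L7)  txn=BusRd+Flush  M[L7]=98
step 24: P2: store L5 := 9  ⟶  IIM  (L5)  txn=BusRdX+Flush  M[L5]=72
step 25: P2: store L0 := 97  ⟶  IIM  (L0)  txn=BusRdX  M[L0]=96
step 26: P1: load  L0  ⟶  ISS  (L0)  txn=BusRd+Flush  M[L0]=97
step 27: P2: load  L1  ⟶  SIS  (L1)  txn=BusRd+Flush  M[L1]=8
step 28: P2: load  L4  ⟶  IIS  (L4)  txn=∅  M[L4]=10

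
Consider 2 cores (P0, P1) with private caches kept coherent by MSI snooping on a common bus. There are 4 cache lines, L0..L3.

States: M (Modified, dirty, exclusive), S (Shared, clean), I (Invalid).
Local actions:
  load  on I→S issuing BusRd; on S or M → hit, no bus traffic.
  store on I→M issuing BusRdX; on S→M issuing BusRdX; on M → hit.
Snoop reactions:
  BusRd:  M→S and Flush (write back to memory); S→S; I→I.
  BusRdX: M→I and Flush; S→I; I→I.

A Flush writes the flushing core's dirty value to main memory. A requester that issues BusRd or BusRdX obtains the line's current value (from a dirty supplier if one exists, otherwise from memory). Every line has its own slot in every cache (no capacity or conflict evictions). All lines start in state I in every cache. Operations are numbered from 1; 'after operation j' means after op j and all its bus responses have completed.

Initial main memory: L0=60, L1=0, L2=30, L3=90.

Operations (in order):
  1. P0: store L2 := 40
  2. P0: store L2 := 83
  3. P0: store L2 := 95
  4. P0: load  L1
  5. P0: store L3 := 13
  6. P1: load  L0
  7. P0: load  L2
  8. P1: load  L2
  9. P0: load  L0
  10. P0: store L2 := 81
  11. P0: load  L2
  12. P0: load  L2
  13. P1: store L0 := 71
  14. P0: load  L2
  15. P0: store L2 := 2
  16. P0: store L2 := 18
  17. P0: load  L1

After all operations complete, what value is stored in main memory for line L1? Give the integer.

step 1: P0: store L2 := 40  ⟶  MI  (L2)  txn=BusRdX  M[L2]=30
step 2: P0: store L2 := 83  ⟶  MI  (L2)  txn=∅  M[L2]=30
step 3: P0: store L2 := 95  ⟶  MI  (L2)  txn=∅  M[L2]=30
step 4: P0: load  L1  ⟶  SI  (L1)  txn=BusRd  M[L1]=0
step 5: P0: store L3 := 13  ⟶  MI  (L3)  txn=BusRdX  M[L3]=90
step 6: P1: load  L0  ⟶  IS  (L0)  txn=BusRd  M[L0]=60
step 7: P0: load  L2  ⟶  MI  (L2)  txn=∅  M[L2]=30
step 8: P1: load  L2  ⟶  SS  (L2)  txn=BusRd+Flush  M[L2]=95
step 9: P0: load  L0  ⟶  SS  (L0)  txn=BusRd  M[L0]=60
step 10: P0: store L2 := 81  ⟶  MI  (L2)  txn=BusRdX  M[L2]=95
step 11: P0: load  L2  ⟶  MI  (L2)  txn=∅  M[L2]=95
step 12: P0: load  L2  ⟶  MI  (L2)  txn=∅  M[L2]=95
step 13: P1: store L0 := 71  ⟶  IM  (L0)  txn=BusRdX  M[L0]=60
step 14: P0: load  L2  ⟶  MI  (L2)  txn=∅  M[L2]=95
step 15: P0: store L2 := 2  ⟶  MI  (L2)  txn=∅  M[L2]=95
step 16: P0: store L2 := 18  ⟶  MI  (L2)  txn=∅  M[L2]=95
step 17: P0: load  L1  ⟶  SI  (L1)  txn=∅  M[L1]=0

memory[L1] = 0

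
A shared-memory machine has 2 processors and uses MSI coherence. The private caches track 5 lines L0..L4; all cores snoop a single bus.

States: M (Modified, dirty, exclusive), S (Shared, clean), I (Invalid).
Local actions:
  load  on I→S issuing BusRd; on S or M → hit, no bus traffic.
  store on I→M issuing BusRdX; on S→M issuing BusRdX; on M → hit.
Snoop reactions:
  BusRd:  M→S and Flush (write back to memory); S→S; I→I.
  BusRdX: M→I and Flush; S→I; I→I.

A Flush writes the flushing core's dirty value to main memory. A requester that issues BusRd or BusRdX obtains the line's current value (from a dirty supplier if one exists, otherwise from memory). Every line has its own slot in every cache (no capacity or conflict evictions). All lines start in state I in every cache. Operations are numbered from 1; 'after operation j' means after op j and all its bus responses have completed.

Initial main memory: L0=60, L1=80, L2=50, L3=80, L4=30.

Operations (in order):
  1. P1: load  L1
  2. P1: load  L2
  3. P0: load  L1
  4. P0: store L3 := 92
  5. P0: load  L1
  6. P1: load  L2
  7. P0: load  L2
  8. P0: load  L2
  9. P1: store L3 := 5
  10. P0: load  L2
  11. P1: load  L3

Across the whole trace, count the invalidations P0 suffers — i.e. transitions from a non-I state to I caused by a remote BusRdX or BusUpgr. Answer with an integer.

invalidations = 1

1. P1: load  L1  bus=[BusRd]  L1: P0=I P1=S  mem[L1]=80
2. P1: load  L2  bus=[BusRd]  L2: P0=I P1=S  mem[L2]=50
3. P0: load  L1  bus=[BusRd]  L1: P0=S P1=S  mem[L1]=80
4. P0: store L3 := 92  bus=[BusRdX]  L3: P0=M P1=I  mem[L3]=80
5. P0: load  L1  bus=[-]  L1: P0=S P1=S  mem[L1]=80
6. P1: load  L2  bus=[-]  L2: P0=I P1=S  mem[L2]=50
7. P0: load  L2  bus=[BusRd]  L2: P0=S P1=S  mem[L2]=50
8. P0: load  L2  bus=[-]  L2: P0=S P1=S  mem[L2]=50
9. P1: store L3 := 5  bus=[BusRdX,Flush]  L3: P0=I P1=M  mem[L3]=92
10. P0: load  L2  bus=[-]  L2: P0=S P1=S  mem[L2]=50
11. P1: load  L3  bus=[-]  L3: P0=I P1=M  mem[L3]=92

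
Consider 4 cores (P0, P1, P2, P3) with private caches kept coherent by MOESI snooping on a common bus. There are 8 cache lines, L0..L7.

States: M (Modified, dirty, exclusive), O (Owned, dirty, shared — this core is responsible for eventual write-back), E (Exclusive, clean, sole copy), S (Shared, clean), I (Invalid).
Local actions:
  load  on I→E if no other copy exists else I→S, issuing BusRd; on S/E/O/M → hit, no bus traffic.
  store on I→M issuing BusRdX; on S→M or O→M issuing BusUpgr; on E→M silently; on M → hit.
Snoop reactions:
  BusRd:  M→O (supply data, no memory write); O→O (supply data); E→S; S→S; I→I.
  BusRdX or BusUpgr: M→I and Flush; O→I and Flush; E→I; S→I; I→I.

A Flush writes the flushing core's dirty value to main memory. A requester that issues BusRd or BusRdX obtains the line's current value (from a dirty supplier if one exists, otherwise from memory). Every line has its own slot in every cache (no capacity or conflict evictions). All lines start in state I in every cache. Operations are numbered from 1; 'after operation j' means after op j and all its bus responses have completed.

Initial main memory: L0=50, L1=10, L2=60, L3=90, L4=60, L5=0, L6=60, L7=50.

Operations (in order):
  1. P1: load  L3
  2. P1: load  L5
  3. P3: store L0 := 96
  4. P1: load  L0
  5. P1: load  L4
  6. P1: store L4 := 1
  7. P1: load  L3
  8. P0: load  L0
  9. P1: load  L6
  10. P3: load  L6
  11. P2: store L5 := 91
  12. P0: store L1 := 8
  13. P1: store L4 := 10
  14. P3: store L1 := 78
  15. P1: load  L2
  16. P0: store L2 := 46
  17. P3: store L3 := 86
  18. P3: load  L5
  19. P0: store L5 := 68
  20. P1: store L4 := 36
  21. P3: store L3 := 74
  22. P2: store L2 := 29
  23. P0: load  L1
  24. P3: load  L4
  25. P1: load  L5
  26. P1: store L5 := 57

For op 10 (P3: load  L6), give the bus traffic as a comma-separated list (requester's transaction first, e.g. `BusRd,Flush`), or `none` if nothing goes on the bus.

step 1: P1: load  L3  ⟶  IEII  (L3)  txn=BusRd  M[L3]=90
step 2: P1: load  L5  ⟶  IEII  (L5)  txn=BusRd  M[L5]=0
step 3: P3: store L0 := 96  ⟶  IIIM  (L0)  txn=BusRdX  M[L0]=50
step 4: P1: load  L0  ⟶  ISIO  (L0)  txn=BusRd  M[L0]=50
step 5: P1: load  L4  ⟶  IEII  (L4)  txn=BusRd  M[L4]=60
step 6: P1: store L4 := 1  ⟶  IMII  (L4)  txn=∅  M[L4]=60
step 7: P1: load  L3  ⟶  IEII  (L3)  txn=∅  M[L3]=90
step 8: P0: load  L0  ⟶  SSIO  (L0)  txn=BusRd  M[L0]=50
step 9: P1: load  L6  ⟶  IEII  (L6)  txn=BusRd  M[L6]=60
step 10: P3: load  L6  ⟶  ISIS  (L6)  txn=BusRd  M[L6]=60
step 11: P2: store L5 := 91  ⟶  IIMI  (L5)  txn=BusRdX  M[L5]=0
step 12: P0: store L1 := 8  ⟶  MIII  (L1)  txn=BusRdX  M[L1]=10
step 13: P1: store L4 := 10  ⟶  IMII  (L4)  txn=∅  M[L4]=60
step 14: P3: store L1 := 78  ⟶  IIIM  (L1)  txn=BusRdX+Flush  M[L1]=8
step 15: P1: load  L2  ⟶  IEII  (L2)  txn=BusRd  M[L2]=60
step 16: P0: store L2 := 46  ⟶  MIII  (L2)  txn=BusRdX  M[L2]=60
step 17: P3: store L3 := 86  ⟶  IIIM  (L3)  txn=BusRdX  M[L3]=90
step 18: P3: load  L5  ⟶  IIOS  (L5)  txn=BusRd  M[L5]=0
step 19: P0: store L5 := 68  ⟶  MIII  (L5)  txn=BusRdX+Flush  M[L5]=91
step 20: P1: store L4 := 36  ⟶  IMII  (L4)  txn=∅  M[L4]=60
step 21: P3: store L3 := 74  ⟶  IIIM  (L3)  txn=∅  M[L3]=90
step 22: P2: store L2 := 29  ⟶  IIMI  (L2)  txn=BusRdX+Flush  M[L2]=46
step 23: P0: load  L1  ⟶  SIIO  (L1)  txn=BusRd  M[L1]=8
step 24: P3: load  L4  ⟶  IOIS  (L4)  txn=BusRd  M[L4]=60
step 25: P1: load  L5  ⟶  OSII  (L5)  txn=BusRd  M[L5]=91
step 26: P1: store L5 := 57  ⟶  IMII  (L5)  txn=BusUpgr+Flush  M[L5]=68

bus = BusRd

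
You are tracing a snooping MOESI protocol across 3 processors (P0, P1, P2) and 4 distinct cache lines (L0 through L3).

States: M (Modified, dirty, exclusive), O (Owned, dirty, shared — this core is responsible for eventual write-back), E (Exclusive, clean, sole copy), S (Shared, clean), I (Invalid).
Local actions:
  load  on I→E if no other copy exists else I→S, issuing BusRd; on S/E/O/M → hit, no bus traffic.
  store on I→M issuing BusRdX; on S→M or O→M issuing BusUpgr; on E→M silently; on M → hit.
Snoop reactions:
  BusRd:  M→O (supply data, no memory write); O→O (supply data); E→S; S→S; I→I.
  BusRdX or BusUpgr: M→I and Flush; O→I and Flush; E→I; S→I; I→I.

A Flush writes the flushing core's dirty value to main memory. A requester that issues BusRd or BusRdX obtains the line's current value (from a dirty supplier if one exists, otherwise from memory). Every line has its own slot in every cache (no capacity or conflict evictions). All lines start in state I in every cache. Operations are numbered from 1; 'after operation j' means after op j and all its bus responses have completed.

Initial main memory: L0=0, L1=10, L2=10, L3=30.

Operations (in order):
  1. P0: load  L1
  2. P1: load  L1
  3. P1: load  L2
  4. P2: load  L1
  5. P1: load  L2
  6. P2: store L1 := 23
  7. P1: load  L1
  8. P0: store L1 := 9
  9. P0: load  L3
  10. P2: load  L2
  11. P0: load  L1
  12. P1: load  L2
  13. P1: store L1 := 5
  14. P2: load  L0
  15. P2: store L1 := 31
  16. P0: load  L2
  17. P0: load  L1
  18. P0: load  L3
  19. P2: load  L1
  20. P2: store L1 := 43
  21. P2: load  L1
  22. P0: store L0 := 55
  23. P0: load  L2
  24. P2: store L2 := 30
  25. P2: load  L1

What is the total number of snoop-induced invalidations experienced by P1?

invalidations = 4

step 1: P0: load  L1  ⟶  EII  (L1)  txn=BusRd  M[L1]=10
step 2: P1: load  L1  ⟶  SSI  (L1)  txn=BusRd  M[L1]=10
step 3: P1: load  L2  ⟶  IEI  (L2)  txn=BusRd  M[L2]=10
step 4: P2: load  L1  ⟶  SSS  (L1)  txn=BusRd  M[L1]=10
step 5: P1: load  L2  ⟶  IEI  (L2)  txn=∅  M[L2]=10
step 6: P2: store L1 := 23  ⟶  IIM  (L1)  txn=BusUpgr  M[L1]=10
step 7: P1: load  L1  ⟶  ISO  (L1)  txn=BusRd  M[L1]=10
step 8: P0: store L1 := 9  ⟶  MII  (L1)  txn=BusRdX+Flush  M[L1]=23
step 9: P0: load  L3  ⟶  EII  (L3)  txn=BusRd  M[L3]=30
step 10: P2: load  L2  ⟶  ISS  (L2)  txn=BusRd  M[L2]=10
step 11: P0: load  L1  ⟶  MII  (L1)  txn=∅  M[L1]=23
step 12: P1: load  L2  ⟶  ISS  (L2)  txn=∅  M[L2]=10
step 13: P1: store L1 := 5  ⟶  IMI  (L1)  txn=BusRdX+Flush  M[L1]=9
step 14: P2: load  L0  ⟶  IIE  (L0)  txn=BusRd  M[L0]=0
step 15: P2: store L1 := 31  ⟶  IIM  (L1)  txn=BusRdX+Flush  M[L1]=5
step 16: P0: load  L2  ⟶  SSS  (L2)  txn=BusRd  M[L2]=10
step 17: P0: load  L1  ⟶  SIO  (L1)  txn=BusRd  M[L1]=5
step 18: P0: load  L3  ⟶  EII  (L3)  txn=∅  M[L3]=30
step 19: P2: load  L1  ⟶  SIO  (L1)  txn=∅  M[L1]=5
step 20: P2: store L1 := 43  ⟶  IIM  (L1)  txn=BusUpgr  M[L1]=5
step 21: P2: load  L1  ⟶  IIM  (L1)  txn=∅  M[L1]=5
step 22: P0: store L0 := 55  ⟶  MII  (L0)  txn=BusRdX  M[L0]=0
step 23: P0: load  L2  ⟶  SSS  (L2)  txn=∅  M[L2]=10
step 24: P2: store L2 := 30  ⟶  IIM  (L2)  txn=BusUpgr  M[L2]=10
step 25: P2: load  L1  ⟶  IIM  (L1)  txn=∅  M[L1]=5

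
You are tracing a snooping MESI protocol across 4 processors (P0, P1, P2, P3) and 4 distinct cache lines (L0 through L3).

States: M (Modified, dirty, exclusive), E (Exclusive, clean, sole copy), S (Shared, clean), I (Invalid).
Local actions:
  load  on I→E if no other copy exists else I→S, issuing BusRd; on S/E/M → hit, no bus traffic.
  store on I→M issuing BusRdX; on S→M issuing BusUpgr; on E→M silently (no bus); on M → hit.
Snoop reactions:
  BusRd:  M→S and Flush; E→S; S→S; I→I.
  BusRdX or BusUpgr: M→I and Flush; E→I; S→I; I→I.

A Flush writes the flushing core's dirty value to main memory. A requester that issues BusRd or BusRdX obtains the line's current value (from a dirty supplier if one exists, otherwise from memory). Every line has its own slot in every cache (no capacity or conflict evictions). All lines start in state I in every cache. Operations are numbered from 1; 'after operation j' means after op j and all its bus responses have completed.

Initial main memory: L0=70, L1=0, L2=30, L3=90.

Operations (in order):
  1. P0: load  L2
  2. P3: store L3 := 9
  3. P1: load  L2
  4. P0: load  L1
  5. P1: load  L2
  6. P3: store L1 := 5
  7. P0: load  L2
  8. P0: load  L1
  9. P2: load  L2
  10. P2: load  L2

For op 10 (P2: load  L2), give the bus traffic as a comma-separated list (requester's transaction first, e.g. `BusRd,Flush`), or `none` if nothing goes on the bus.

bus = none

[1] P0: load  L2 | P0:E(30), P1:I, P2:I, P3:I | bus: BusRd
[2] P3: store L3 := 9 | P0:I, P1:I, P2:I, P3:M(9) | bus: BusRdX
[3] P1: load  L2 | P0:S(30), P1:S(30), P2:I, P3:I | bus: BusRd
[4] P0: load  L1 | P0:E(0), P1:I, P2:I, P3:I | bus: BusRd
[5] P1: load  L2 | P0:S(30), P1:S(30), P2:I, P3:I | bus: none
[6] P3: store L1 := 5 | P0:I, P1:I, P2:I, P3:M(5) | bus: BusRdX
[7] P0: load  L2 | P0:S(30), P1:S(30), P2:I, P3:I | bus: none
[8] P0: load  L1 | P0:S(5), P1:I, P2:I, P3:S(5) | bus: BusRd,Flush
[9] P2: load  L2 | P0:S(30), P1:S(30), P2:S(30), P3:I | bus: BusRd
[10] P2: load  L2 | P0:S(30), P1:S(30), P2:S(30), P3:I | bus: none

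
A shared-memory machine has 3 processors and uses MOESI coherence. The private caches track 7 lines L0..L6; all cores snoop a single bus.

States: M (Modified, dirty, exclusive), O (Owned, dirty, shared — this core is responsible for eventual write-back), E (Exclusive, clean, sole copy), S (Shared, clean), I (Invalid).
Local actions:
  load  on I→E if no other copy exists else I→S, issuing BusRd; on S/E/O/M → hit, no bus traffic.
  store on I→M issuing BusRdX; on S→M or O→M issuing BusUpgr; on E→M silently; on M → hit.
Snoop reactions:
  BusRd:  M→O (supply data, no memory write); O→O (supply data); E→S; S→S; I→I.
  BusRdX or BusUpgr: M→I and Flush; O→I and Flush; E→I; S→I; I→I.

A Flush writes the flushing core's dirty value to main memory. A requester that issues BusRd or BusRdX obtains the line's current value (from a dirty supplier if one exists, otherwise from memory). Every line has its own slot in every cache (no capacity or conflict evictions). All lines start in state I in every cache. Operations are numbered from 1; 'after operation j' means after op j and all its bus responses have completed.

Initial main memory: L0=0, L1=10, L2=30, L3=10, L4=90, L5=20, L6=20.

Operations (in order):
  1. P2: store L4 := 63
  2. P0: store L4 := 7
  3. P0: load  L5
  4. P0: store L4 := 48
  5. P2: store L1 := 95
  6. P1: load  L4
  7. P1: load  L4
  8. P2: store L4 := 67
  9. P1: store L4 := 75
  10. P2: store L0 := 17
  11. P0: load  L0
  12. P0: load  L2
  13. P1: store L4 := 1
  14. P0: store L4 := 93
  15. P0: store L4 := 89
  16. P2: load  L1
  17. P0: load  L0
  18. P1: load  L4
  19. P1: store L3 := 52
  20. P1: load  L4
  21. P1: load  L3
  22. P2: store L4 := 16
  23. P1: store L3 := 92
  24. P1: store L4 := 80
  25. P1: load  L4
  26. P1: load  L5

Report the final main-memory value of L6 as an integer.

memory[L6] = 20

step 1: P2: store L4 := 63  ⟶  IIM  (L4)  txn=BusRdX  M[L4]=90
step 2: P0: store L4 := 7  ⟶  MII  (L4)  txn=BusRdX+Flush  M[L4]=63
step 3: P0: load  L5  ⟶  EII  (L5)  txn=BusRd  M[L5]=20
step 4: P0: store L4 := 48  ⟶  MII  (L4)  txn=∅  M[L4]=63
step 5: P2: store L1 := 95  ⟶  IIM  (L1)  txn=BusRdX  M[L1]=10
step 6: P1: load  L4  ⟶  OSI  (L4)  txn=BusRd  M[L4]=63
step 7: P1: load  L4  ⟶  OSI  (L4)  txn=∅  M[L4]=63
step 8: P2: store L4 := 67  ⟶  IIM  (L4)  txn=BusRdX+Flush  M[L4]=48
step 9: P1: store L4 := 75  ⟶  IMI  (L4)  txn=BusRdX+Flush  M[L4]=67
step 10: P2: store L0 := 17  ⟶  IIM  (L0)  txn=BusRdX  M[L0]=0
step 11: P0: load  L0  ⟶  SIO  (L0)  txn=BusRd  M[L0]=0
step 12: P0: load  L2  ⟶  EII  (L2)  txn=BusRd  M[L2]=30
step 13: P1: store L4 := 1  ⟶  IMI  (L4)  txn=∅  M[L4]=67
step 14: P0: store L4 := 93  ⟶  MII  (L4)  txn=BusRdX+Flush  M[L4]=1
step 15: P0: store L4 := 89  ⟶  MII  (L4)  txn=∅  M[L4]=1
step 16: P2: load  L1  ⟶  IIM  (L1)  txn=∅  M[L1]=10
step 17: P0: load  L0  ⟶  SIO  (L0)  txn=∅  M[L0]=0
step 18: P1: load  L4  ⟶  OSI  (L4)  txn=BusRd  M[L4]=1
step 19: P1: store L3 := 52  ⟶  IMI  (L3)  txn=BusRdX  M[L3]=10
step 20: P1: load  L4  ⟶  OSI  (L4)  txn=∅  M[L4]=1
step 21: P1: load  L3  ⟶  IMI  (L3)  txn=∅  M[L3]=10
step 22: P2: store L4 := 16  ⟶  IIM  (L4)  txn=BusRdX+Flush  M[L4]=89
step 23: P1: store L3 := 92  ⟶  IMI  (L3)  txn=∅  M[L3]=10
step 24: P1: store L4 := 80  ⟶  IMI  (L4)  txn=BusRdX+Flush  M[L4]=16
step 25: P1: load  L4  ⟶  IMI  (L4)  txn=∅  M[L4]=16
step 26: P1: load  L5  ⟶  SSI  (L5)  txn=BusRd  M[L5]=20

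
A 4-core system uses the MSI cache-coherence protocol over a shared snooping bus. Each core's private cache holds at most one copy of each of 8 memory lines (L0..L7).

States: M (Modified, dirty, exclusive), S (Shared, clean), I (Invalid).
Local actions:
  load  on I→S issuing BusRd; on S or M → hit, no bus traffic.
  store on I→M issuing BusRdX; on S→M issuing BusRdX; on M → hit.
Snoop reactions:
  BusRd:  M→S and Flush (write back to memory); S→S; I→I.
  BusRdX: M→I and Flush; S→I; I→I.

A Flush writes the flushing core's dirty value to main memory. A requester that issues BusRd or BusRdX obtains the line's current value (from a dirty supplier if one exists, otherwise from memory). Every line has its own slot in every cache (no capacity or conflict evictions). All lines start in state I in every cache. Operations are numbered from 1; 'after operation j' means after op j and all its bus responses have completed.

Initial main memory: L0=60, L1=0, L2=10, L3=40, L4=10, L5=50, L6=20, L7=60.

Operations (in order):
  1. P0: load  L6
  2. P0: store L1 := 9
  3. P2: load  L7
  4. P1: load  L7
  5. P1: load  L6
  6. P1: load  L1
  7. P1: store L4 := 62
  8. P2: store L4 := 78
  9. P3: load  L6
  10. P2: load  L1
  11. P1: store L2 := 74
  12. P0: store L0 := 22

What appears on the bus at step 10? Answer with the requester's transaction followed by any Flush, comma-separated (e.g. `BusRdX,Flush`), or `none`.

bus = BusRd

1. P0: load  L6  bus=[BusRd]  L6: P0=S P1=I P2=I P3=I  mem[L6]=20
2. P0: store L1 := 9  bus=[BusRdX]  L1: P0=M P1=I P2=I P3=I  mem[L1]=0
3. P2: load  L7  bus=[BusRd]  L7: P0=I P1=I P2=S P3=I  mem[L7]=60
4. P1: load  L7  bus=[BusRd]  L7: P0=I P1=S P2=S P3=I  mem[L7]=60
5. P1: load  L6  bus=[BusRd]  L6: P0=S P1=S P2=I P3=I  mem[L6]=20
6. P1: load  L1  bus=[BusRd,Flush]  L1: P0=S P1=S P2=I P3=I  mem[L1]=9
7. P1: store L4 := 62  bus=[BusRdX]  L4: P0=I P1=M P2=I P3=I  mem[L4]=10
8. P2: store L4 := 78  bus=[BusRdX,Flush]  L4: P0=I P1=I P2=M P3=I  mem[L4]=62
9. P3: load  L6  bus=[BusRd]  L6: P0=S P1=S P2=I P3=S  mem[L6]=20
10. P2: load  L1  bus=[BusRd]  L1: P0=S P1=S P2=S P3=I  mem[L1]=9
11. P1: store L2 := 74  bus=[BusRdX]  L2: P0=I P1=M P2=I P3=I  mem[L2]=10
12. P0: store L0 := 22  bus=[BusRdX]  L0: P0=M P1=I P2=I P3=I  mem[L0]=60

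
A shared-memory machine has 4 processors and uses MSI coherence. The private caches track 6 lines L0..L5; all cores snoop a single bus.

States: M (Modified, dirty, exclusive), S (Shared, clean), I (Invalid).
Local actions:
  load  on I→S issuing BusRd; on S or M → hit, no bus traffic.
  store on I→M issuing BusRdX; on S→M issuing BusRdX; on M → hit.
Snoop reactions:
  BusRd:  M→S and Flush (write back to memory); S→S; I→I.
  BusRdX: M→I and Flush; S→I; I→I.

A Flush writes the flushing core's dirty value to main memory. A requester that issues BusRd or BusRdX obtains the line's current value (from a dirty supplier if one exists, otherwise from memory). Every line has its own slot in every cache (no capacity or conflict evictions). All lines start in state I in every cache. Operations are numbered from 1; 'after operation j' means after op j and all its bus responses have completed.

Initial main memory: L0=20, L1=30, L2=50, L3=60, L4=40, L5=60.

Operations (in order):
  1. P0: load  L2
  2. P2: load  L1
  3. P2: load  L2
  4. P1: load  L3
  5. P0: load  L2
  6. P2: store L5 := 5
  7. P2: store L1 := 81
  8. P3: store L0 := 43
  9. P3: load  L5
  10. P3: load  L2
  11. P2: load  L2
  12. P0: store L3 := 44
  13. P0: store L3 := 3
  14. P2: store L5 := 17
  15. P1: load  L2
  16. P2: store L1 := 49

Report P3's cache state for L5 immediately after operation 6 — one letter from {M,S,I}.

[1] P0: load  L2 | P0:S(50), P1:I, P2:I, P3:I | bus: BusRd
[2] P2: load  L1 | P0:I, P1:I, P2:S(30), P3:I | bus: BusRd
[3] P2: load  L2 | P0:S(50), P1:I, P2:S(50), P3:I | bus: BusRd
[4] P1: load  L3 | P0:I, P1:S(60), P2:I, P3:I | bus: BusRd
[5] P0: load  L2 | P0:S(50), P1:I, P2:S(50), P3:I | bus: none
[6] P2: store L5 := 5 | P0:I, P1:I, P2:M(5), P3:I | bus: BusRdX
[7] P2: store L1 := 81 | P0:I, P1:I, P2:M(81), P3:I | bus: BusRdX
[8] P3: store L0 := 43 | P0:I, P1:I, P2:I, P3:M(43) | bus: BusRdX
[9] P3: load  L5 | P0:I, P1:I, P2:S(5), P3:S(5) | bus: BusRd,Flush
[10] P3: load  L2 | P0:S(50), P1:I, P2:S(50), P3:S(50) | bus: BusRd
[11] P2: load  L2 | P0:S(50), P1:I, P2:S(50), P3:S(50) | bus: none
[12] P0: store L3 := 44 | P0:M(44), P1:I, P2:I, P3:I | bus: BusRdX
[13] P0: store L3 := 3 | P0:M(3), P1:I, P2:I, P3:I | bus: none
[14] P2: store L5 := 17 | P0:I, P1:I, P2:M(17), P3:I | bus: BusRdX
[15] P1: load  L2 | P0:S(50), P1:S(50), P2:S(50), P3:S(50) | bus: BusRd
[16] P2: store L1 := 49 | P0:I, P1:I, P2:M(49), P3:I | bus: none

state = I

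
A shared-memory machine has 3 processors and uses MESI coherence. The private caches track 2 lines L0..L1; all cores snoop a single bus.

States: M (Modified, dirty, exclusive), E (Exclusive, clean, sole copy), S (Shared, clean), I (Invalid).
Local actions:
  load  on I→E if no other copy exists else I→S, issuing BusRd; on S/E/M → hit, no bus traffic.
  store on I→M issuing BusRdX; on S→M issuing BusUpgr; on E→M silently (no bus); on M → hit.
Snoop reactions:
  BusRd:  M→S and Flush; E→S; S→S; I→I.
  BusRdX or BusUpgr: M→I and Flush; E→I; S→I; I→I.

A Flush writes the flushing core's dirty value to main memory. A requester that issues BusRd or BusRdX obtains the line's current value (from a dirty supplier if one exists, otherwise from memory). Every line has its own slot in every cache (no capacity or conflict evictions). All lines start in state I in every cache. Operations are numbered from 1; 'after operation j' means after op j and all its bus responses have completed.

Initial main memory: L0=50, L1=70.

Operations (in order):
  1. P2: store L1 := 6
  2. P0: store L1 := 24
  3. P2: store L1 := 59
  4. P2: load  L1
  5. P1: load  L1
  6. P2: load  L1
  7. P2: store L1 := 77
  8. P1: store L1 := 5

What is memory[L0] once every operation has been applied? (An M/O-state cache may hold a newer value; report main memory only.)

memory[L0] = 50

step 1: P2: store L1 := 6  ⟶  IIM  (L1)  txn=BusRdX  M[L1]=70
step 2: P0: store L1 := 24  ⟶  MII  (L1)  txn=BusRdX+Flush  M[L1]=6
step 3: P2: store L1 := 59  ⟶  IIM  (L1)  txn=BusRdX+Flush  M[L1]=24
step 4: P2: load  L1  ⟶  IIM  (L1)  txn=∅  M[L1]=24
step 5: P1: load  L1  ⟶  ISS  (L1)  txn=BusRd+Flush  M[L1]=59
step 6: P2: load  L1  ⟶  ISS  (L1)  txn=∅  M[L1]=59
step 7: P2: store L1 := 77  ⟶  IIM  (L1)  txn=BusUpgr  M[L1]=59
step 8: P1: store L1 := 5  ⟶  IMI  (L1)  txn=BusRdX+Flush  M[L1]=77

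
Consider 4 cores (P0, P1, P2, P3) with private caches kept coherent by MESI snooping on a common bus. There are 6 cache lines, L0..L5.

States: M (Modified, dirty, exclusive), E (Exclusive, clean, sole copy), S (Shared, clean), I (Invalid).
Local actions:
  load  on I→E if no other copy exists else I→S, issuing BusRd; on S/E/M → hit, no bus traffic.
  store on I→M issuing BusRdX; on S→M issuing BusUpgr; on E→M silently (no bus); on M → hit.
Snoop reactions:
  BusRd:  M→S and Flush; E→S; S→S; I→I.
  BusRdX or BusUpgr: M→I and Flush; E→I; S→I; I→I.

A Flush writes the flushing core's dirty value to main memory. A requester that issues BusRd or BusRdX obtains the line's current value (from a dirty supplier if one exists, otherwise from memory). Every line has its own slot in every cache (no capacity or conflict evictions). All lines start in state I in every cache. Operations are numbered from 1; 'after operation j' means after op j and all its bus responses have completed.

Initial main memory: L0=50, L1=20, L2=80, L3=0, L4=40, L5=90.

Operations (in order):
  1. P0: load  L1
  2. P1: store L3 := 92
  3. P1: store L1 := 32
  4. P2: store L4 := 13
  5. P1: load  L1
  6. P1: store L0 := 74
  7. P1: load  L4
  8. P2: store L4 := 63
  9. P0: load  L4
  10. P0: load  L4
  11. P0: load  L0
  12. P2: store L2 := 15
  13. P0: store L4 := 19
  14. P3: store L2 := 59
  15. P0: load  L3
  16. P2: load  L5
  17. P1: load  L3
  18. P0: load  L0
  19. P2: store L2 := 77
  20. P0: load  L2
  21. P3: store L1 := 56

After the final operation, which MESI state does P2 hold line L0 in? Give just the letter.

state = I

  op1 P0: load  L1 → E/I/I/I on L1; bus BusRd; mem=20
  op2 P1: store L3 := 92 → I/M/I/I on L3; bus BusRdX; mem=0
  op3 P1: store L1 := 32 → I/M/I/I on L1; bus BusRdX; mem=20
  op4 P2: store L4 := 13 → I/I/M/I on L4; bus BusRdX; mem=40
  op5 P1: load  L1 → I/M/I/I on L1; bus (none); mem=20
  op6 P1: store L0 := 74 → I/M/I/I on L0; bus BusRdX; mem=50
  op7 P1: load  L4 → I/S/S/I on L4; bus BusRd Flush; mem=13
  op8 P2: store L4 := 63 → I/I/M/I on L4; bus BusUpgr; mem=13
  op9 P0: load  L4 → S/I/S/I on L4; bus BusRd Flush; mem=63
  op10 P0: load  L4 → S/I/S/I on L4; bus (none); mem=63
  op11 P0: load  L0 → S/S/I/I on L0; bus BusRd Flush; mem=74
  op12 P2: store L2 := 15 → I/I/M/I on L2; bus BusRdX; mem=80
  op13 P0: store L4 := 19 → M/I/I/I on L4; bus BusUpgr; mem=63
  op14 P3: store L2 := 59 → I/I/I/M on L2; bus BusRdX Flush; mem=15
  op15 P0: load  L3 → S/S/I/I on L3; bus BusRd Flush; mem=92
  op16 P2: load  L5 → I/I/E/I on L5; bus BusRd; mem=90
  op17 P1: load  L3 → S/S/I/I on L3; bus (none); mem=92
  op18 P0: load  L0 → S/S/I/I on L0; bus (none); mem=74
  op19 P2: store L2 := 77 → I/I/M/I on L2; bus BusRdX Flush; mem=59
  op20 P0: load  L2 → S/I/S/I on L2; bus BusRd Flush; mem=77
  op21 P3: store L1 := 56 → I/I/I/M on L1; bus BusRdX Flush; mem=32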